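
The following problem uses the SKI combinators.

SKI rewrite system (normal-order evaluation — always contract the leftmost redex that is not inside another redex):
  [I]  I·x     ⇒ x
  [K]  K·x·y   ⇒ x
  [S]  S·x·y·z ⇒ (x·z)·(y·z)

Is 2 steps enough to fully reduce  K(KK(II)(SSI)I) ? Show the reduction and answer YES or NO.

  start: K(KK(II)(SSI)I)
  step 1: K(K(SSI)I)
  step 2: K(SSI)

Answer: YES — reaches normal form K(SSI) in 2 ≤ 2 steps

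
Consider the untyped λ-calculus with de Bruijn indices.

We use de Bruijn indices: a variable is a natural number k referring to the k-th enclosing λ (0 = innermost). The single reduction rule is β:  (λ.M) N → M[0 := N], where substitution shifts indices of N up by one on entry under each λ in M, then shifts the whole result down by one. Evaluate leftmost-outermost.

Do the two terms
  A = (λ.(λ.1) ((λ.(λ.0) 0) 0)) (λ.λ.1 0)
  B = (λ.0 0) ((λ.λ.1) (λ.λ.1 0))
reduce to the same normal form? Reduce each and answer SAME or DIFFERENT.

Answer: SAME — A ⇓ λ.λ.1 0, B ⇓ λ.λ.1 0

Reduction:
Term A:
  start: (λ.(λ.1) ((λ.(λ.0) 0) 0)) (λ.λ.1 0)
  [1] (λ.λ.λ.1 0) ((λ.(λ.0) 0) (λ.λ.1 0))
  [2] λ.λ.1 0

Term B:
  start: (λ.0 0) ((λ.λ.1) (λ.λ.1 0))
  [1] (λ.λ.1) (λ.λ.1 0) ((λ.λ.1) (λ.λ.1 0))
  [2] (λ.λ.λ.1 0) ((λ.λ.1) (λ.λ.1 0))
  [3] λ.λ.1 0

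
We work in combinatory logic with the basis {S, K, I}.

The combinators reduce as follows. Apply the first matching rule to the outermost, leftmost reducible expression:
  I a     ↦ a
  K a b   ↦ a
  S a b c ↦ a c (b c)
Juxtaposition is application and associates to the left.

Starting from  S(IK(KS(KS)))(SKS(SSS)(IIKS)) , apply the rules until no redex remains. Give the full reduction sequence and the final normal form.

Answer: normal form = S(KS)(S(KS)(S(KS)))  (in 9 steps)

Working:
  start: S(IK(KS(KS)))(SKS(SSS)(IIKS))
  step 1: S(K(KS(KS)))(SKS(SSS)(IIKS))
  step 2: S(KS)(SKS(SSS)(IIKS))
  step 3: S(KS)(K(SSS)(S(SSS))(IIKS))
  step 4: S(KS)(SSS(IIKS))
  step 5: S(KS)(S(IIKS)(S(IIKS)))
  step 6: S(KS)(S(IKS)(S(IIKS)))
  step 7: S(KS)(S(KS)(S(IIKS)))
  step 8: S(KS)(S(KS)(S(IKS)))
  step 9: S(KS)(S(KS)(S(KS)))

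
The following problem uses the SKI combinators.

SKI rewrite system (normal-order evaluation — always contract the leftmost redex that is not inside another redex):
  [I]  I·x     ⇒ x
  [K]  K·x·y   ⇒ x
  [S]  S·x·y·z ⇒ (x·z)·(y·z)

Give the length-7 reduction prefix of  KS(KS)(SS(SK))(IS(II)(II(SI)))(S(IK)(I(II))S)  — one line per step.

  start: KS(KS)(SS(SK))(IS(II)(II(SI)))(S(IK)(I(II))S)
  step 1: S(SS(SK))(IS(II)(II(SI)))(S(IK)(I(II))S)
  step 2: SS(SK)(S(IK)(I(II))S)(IS(II)(II(SI))(S(IK)(I(II))S))
  step 3: S(S(IK)(I(II))S)(SK(S(IK)(I(II))S))(IS(II)(II(SI))(S(IK)(I(II))S))
  step 4: S(IK)(I(II))S(IS(II)(II(SI))(S(IK)(I(II))S))(SK(S(IK)(I(II))S)(IS(II)(II(SI))(S(IK)(I(II))S)))
  step 5: IKS(I(II)S)(IS(II)(II(SI))(S(IK)(I(II))S))(SK(S(IK)(I(II))S)(IS(II)(II(SI))(S(IK)(I(II))S)))
  step 6: KS(I(II)S)(IS(II)(II(SI))(S(IK)(I(II))S))(SK(S(IK)(I(II))S)(IS(II)(II(SI))(S(IK)(I(II))S)))
  step 7: S(IS(II)(II(SI))(S(IK)(I(II))S))(SK(S(IK)(I(II))S)(IS(II)(II(SI))(S(IK)(I(II))S)))

Answer: after 7 steps: S(IS(II)(II(SI))(S(IK)(I(II))S))(SK(S(IK)(I(II))S)(IS(II)(II(SI))(S(IK)(I(II))S)))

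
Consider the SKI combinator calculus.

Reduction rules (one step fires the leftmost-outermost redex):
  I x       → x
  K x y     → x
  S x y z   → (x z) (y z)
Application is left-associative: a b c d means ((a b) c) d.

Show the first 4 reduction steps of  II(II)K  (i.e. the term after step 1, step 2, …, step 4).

Answer: after 4 steps: K

Derivation:
  start: II(II)K
  step 1: I(II)K
  step 2: IIK
  step 3: IK
  step 4: K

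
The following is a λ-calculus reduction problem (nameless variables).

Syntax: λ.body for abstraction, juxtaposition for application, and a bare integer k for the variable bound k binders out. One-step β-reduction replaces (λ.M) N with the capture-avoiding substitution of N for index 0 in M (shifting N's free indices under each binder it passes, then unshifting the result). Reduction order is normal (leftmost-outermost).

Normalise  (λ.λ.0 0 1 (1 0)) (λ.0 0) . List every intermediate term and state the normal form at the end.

Answer: normal form = λ.0 0 (λ.0 0) (0 0)  (in 2 steps)

Working:
  start: (λ.λ.0 0 1 (1 0)) (λ.0 0)
  →1  λ.0 0 (λ.0 0) ((λ.0 0) 0)
  →2  λ.0 0 (λ.0 0) (0 0)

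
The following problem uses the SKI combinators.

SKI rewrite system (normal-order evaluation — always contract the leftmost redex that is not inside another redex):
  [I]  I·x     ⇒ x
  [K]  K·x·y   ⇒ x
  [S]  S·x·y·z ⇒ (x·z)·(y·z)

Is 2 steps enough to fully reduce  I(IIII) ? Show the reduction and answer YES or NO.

Answer: NO — after 2 steps the term is III, not yet normal

Working:
  start: I(IIII)
  [1] IIII
  [2] III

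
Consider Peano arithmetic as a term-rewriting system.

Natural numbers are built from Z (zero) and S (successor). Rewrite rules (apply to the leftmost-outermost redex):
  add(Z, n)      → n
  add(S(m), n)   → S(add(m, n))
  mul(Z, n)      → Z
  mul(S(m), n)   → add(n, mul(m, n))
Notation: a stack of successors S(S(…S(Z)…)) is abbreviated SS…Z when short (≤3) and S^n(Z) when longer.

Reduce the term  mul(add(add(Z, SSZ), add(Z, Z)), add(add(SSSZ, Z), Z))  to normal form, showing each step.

  start: mul(add(add(Z, SSZ), add(Z, Z)), add(add(SSSZ, Z), Z))
  [1] mul(add(SSZ, add(Z, Z)), add(add(SSSZ, Z), Z))
  [2] mul(S(add(SZ, add(Z, Z))), add(add(SSSZ, Z), Z))
  [3] add(add(add(SSSZ, Z), Z), mul(add(SZ, add(Z, Z)), add(add(SSSZ, Z), Z)))
  [4] add(add(S(add(SSZ, Z)), Z), mul(add(SZ, add(Z, Z)), add(add(SSSZ, Z), Z)))
  [5] add(S(add(add(SSZ, Z), Z)), mul(add(SZ, add(Z, Z)), add(add(SSSZ, Z), Z)))
  [6] S(add(add(add(SSZ, Z), Z), mul(add(SZ, add(Z, Z)), add(add(SSSZ, Z), Z))))
  [7] S(add(add(S(add(SZ, Z)), Z), mul(add(SZ, add(Z, Z)), add(add(SSSZ, Z), Z))))
  [8] S(add(S(add(add(SZ, Z), Z)), mul(add(SZ, add(Z, Z)), add(add(SSSZ, Z), Z))))
  [9] S(S(add(add(add(SZ, Z), Z), mul(add(SZ, add(Z, Z)), add(add(SSSZ, Z), Z)))))
  [10] S(S(add(add(S(add(Z, Z)), Z), mul(add(SZ, add(Z, Z)), add(add(SSSZ, Z), Z)))))
  [11] S(S(add(S(add(add(Z, Z), Z)), mul(add(SZ, add(Z, Z)), add(add(SSSZ, Z), Z)))))
  [12] S(S(S(add(add(add(Z, Z), Z), mul(add(SZ, add(Z, Z)), add(add(SSSZ, Z), Z))))))
  [13] S(S(S(add(add(Z, Z), mul(add(SZ, add(Z, Z)), add(add(SSSZ, Z), Z))))))
  [14] S(S(S(add(Z, mul(add(SZ, add(Z, Z)), add(add(SSSZ, Z), Z))))))
  [15] S(S(S(mul(add(SZ, add(Z, Z)), add(add(SSSZ, Z), Z)))))
  [16] S(S(S(mul(S(add(Z, add(Z, Z))), add(add(SSSZ, Z), Z)))))
  [17] S(S(S(add(add(add(SSSZ, Z), Z), mul(add(Z, add(Z, Z)), add(add(SSSZ, Z), Z))))))
  [18] S(S(S(add(add(S(add(SSZ, Z)), Z), mul(add(Z, add(Z, Z)), add(add(SSSZ, Z), Z))))))
  [19] S(S(S(add(S(add(add(SSZ, Z), Z)), mul(add(Z, add(Z, Z)), add(add(SSSZ, Z), Z))))))
  [20] S(S(S(S(add(add(add(SSZ, Z), Z), mul(add(Z, add(Z, Z)), add(add(SSSZ, Z), Z)))))))
  [21] S(S(S(S(add(add(S(add(SZ, Z)), Z), mul(add(Z, add(Z, Z)), add(add(SSSZ, Z), Z)))))))
  [22] S(S(S(S(add(S(add(add(SZ, Z), Z)), mul(add(Z, add(Z, Z)), add(add(SSSZ, Z), Z)))))))
  [23] S(S(S(S(S(add(add(add(SZ, Z), Z), mul(add(Z, add(Z, Z)), add(add(SSSZ, Z), Z))))))))
  [24] S(S(S(S(S(add(add(S(add(Z, Z)), Z), mul(add(Z, add(Z, Z)), add(add(SSSZ, Z), Z))))))))
  [25] S(S(S(S(S(add(S(add(add(Z, Z), Z)), mul(add(Z, add(Z, Z)), add(add(SSSZ, Z), Z))))))))
  [26] S(S(S(S(S(S(add(add(add(Z, Z), Z), mul(add(Z, add(Z, Z)), add(add(SSSZ, Z), Z)))))))))
  [27] S(S(S(S(S(S(add(add(Z, Z), mul(add(Z, add(Z, Z)), add(add(SSSZ, Z), Z)))))))))
  [28] S(S(S(S(S(S(add(Z, mul(add(Z, add(Z, Z)), add(add(SSSZ, Z), Z)))))))))
  [29] S(S(S(S(S(S(mul(add(Z, add(Z, Z)), add(add(SSSZ, Z), Z))))))))
  [30] S(S(S(S(S(S(mul(add(Z, Z), add(add(SSSZ, Z), Z))))))))
  [31] S(S(S(S(S(S(mul(Z, add(add(SSSZ, Z), Z))))))))
  [32] S^6(Z)

Answer: normal form = S^6(Z)  (in 32 steps)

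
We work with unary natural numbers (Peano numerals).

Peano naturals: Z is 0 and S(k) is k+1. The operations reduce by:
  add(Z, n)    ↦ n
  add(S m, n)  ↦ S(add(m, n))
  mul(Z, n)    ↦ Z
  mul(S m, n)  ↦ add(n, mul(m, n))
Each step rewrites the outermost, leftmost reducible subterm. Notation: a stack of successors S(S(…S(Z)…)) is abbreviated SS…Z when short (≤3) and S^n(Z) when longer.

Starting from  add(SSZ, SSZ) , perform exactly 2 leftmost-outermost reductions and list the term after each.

  start: add(SSZ, SSZ)
  [1] S(add(SZ, SSZ))
  [2] S(S(add(Z, SSZ)))

Answer: after 2 steps: S(S(add(Z, SSZ)))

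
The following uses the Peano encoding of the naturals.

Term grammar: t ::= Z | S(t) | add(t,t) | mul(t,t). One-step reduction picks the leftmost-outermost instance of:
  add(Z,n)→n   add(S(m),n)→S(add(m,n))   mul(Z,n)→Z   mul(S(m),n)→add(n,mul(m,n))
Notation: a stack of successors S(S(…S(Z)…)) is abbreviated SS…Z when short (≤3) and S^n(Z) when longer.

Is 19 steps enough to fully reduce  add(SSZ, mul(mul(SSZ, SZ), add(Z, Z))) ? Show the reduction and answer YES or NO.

Answer: YES — reaches normal form SSZ in 17 ≤ 19 steps

Derivation:
  start: add(SSZ, mul(mul(SSZ, SZ), add(Z, Z)))
  step 1: S(add(SZ, mul(mul(SSZ, SZ), add(Z, Z))))
  step 2: S(S(add(Z, mul(mul(SSZ, SZ), add(Z, Z)))))
  step 3: S(S(mul(mul(SSZ, SZ), add(Z, Z))))
  step 4: S(S(mul(add(SZ, mul(SZ, SZ)), add(Z, Z))))
  step 5: S(S(mul(S(add(Z, mul(SZ, SZ))), add(Z, Z))))
  step 6: S(S(add(add(Z, Z), mul(add(Z, mul(SZ, SZ)), add(Z, Z)))))
  step 7: S(S(add(Z, mul(add(Z, mul(SZ, SZ)), add(Z, Z)))))
  step 8: S(S(mul(add(Z, mul(SZ, SZ)), add(Z, Z))))
  step 9: S(S(mul(mul(SZ, SZ), add(Z, Z))))
  step 10: S(S(mul(add(SZ, mul(Z, SZ)), add(Z, Z))))
  step 11: S(S(mul(S(add(Z, mul(Z, SZ))), add(Z, Z))))
  step 12: S(S(add(add(Z, Z), mul(add(Z, mul(Z, SZ)), add(Z, Z)))))
  step 13: S(S(add(Z, mul(add(Z, mul(Z, SZ)), add(Z, Z)))))
  step 14: S(S(mul(add(Z, mul(Z, SZ)), add(Z, Z))))
  step 15: S(S(mul(mul(Z, SZ), add(Z, Z))))
  step 16: S(S(mul(Z, add(Z, Z))))
  step 17: SSZ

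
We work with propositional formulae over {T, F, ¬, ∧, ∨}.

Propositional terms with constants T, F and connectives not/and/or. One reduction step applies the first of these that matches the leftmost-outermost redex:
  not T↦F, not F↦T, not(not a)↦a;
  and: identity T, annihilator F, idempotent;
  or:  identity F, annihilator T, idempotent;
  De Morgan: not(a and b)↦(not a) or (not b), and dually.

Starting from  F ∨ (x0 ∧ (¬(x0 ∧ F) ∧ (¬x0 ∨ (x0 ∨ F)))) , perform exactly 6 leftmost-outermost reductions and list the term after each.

Answer: after 6 steps: x0 ∧ (¬x0 ∨ x0)

Working:
  start: F ∨ (x0 ∧ (¬(x0 ∧ F) ∧ (¬x0 ∨ (x0 ∨ F))))
  →1  x0 ∧ (¬(x0 ∧ F) ∧ (¬x0 ∨ (x0 ∨ F)))
  →2  x0 ∧ ((¬x0 ∨ ¬F) ∧ (¬x0 ∨ (x0 ∨ F)))
  →3  x0 ∧ ((¬x0 ∨ T) ∧ (¬x0 ∨ (x0 ∨ F)))
  →4  x0 ∧ (T ∧ (¬x0 ∨ (x0 ∨ F)))
  →5  x0 ∧ (¬x0 ∨ (x0 ∨ F))
  →6  x0 ∧ (¬x0 ∨ x0)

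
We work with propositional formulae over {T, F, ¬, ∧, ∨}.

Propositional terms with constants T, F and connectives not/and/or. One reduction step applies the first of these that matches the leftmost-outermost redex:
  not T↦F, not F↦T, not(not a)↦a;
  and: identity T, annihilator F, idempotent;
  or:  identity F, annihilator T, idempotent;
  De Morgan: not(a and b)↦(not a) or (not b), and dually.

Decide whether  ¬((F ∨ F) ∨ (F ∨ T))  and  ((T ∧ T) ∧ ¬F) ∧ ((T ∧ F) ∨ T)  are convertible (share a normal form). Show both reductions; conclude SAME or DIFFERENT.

Term A:
  start: ¬((F ∨ F) ∨ (F ∨ T))
  step 1: ¬(F ∨ F) ∧ ¬(F ∨ T)
  step 2: (¬F ∧ ¬F) ∧ ¬(F ∨ T)
  step 3: ¬F ∧ ¬(F ∨ T)
  step 4: T ∧ ¬(F ∨ T)
  step 5: ¬(F ∨ T)
  step 6: ¬F ∧ ¬T
  step 7: T ∧ ¬T
  step 8: ¬T
  step 9: F

Term B:
  start: ((T ∧ T) ∧ ¬F) ∧ ((T ∧ F) ∨ T)
  step 1: (T ∧ ¬F) ∧ ((T ∧ F) ∨ T)
  step 2: ¬F ∧ ((T ∧ F) ∨ T)
  step 3: T ∧ ((T ∧ F) ∨ T)
  step 4: (T ∧ F) ∨ T
  step 5: T

Answer: DIFFERENT — A ⇓ F, B ⇓ T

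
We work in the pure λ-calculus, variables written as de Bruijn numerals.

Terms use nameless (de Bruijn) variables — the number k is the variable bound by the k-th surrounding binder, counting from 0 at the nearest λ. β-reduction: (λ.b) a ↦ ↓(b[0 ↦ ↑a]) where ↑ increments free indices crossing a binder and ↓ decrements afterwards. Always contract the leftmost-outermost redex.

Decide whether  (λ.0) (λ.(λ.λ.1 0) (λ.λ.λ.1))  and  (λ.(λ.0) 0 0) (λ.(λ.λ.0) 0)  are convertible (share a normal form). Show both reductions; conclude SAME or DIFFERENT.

Answer: DIFFERENT — A ⇓ λ.λ.λ.λ.1, B ⇓ λ.0

Working:
Term A:
  start: (λ.0) (λ.(λ.λ.1 0) (λ.λ.λ.1))
  step 1: λ.(λ.λ.1 0) (λ.λ.λ.1)
  step 2: λ.λ.(λ.λ.λ.1) 0
  step 3: λ.λ.λ.λ.1

Term B:
  start: (λ.(λ.0) 0 0) (λ.(λ.λ.0) 0)
  step 1: (λ.0) (λ.(λ.λ.0) 0) (λ.(λ.λ.0) 0)
  step 2: (λ.(λ.λ.0) 0) (λ.(λ.λ.0) 0)
  step 3: (λ.λ.0) (λ.(λ.λ.0) 0)
  step 4: λ.0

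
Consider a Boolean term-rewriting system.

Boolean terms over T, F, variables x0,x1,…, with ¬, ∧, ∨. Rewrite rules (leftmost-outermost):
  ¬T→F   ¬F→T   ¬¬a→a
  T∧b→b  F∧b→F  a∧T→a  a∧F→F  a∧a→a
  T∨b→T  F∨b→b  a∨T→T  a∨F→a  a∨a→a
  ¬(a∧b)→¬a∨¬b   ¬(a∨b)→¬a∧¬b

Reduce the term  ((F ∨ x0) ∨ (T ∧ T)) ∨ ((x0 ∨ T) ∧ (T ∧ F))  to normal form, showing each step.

Answer: normal form = T  (in 4 steps)

Working:
  start: ((F ∨ x0) ∨ (T ∧ T)) ∨ ((x0 ∨ T) ∧ (T ∧ F))
  →1  (x0 ∨ (T ∧ T)) ∨ ((x0 ∨ T) ∧ (T ∧ F))
  →2  (x0 ∨ T) ∨ ((x0 ∨ T) ∧ (T ∧ F))
  →3  T ∨ ((x0 ∨ T) ∧ (T ∧ F))
  →4  T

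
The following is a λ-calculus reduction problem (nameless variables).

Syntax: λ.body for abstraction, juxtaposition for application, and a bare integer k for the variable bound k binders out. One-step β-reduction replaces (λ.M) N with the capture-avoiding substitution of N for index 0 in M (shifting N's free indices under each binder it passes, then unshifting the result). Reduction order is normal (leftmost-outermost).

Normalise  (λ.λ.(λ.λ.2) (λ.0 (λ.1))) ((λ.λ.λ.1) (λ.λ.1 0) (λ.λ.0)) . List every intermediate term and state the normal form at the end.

  start: (λ.λ.(λ.λ.2) (λ.0 (λ.1))) ((λ.λ.λ.1) (λ.λ.1 0) (λ.λ.0))
  [1] λ.(λ.λ.2) (λ.0 (λ.1))
  [2] λ.λ.1

Answer: normal form = λ.λ.1  (in 2 steps)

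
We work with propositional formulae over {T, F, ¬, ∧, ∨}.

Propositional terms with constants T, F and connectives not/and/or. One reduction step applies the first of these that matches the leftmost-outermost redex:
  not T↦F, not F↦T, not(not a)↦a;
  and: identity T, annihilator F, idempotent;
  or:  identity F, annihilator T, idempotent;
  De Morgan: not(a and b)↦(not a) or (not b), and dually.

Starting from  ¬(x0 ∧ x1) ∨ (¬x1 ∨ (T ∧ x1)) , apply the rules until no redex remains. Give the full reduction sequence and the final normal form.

Answer: normal form = (¬x0 ∨ ¬x1) ∨ (¬x1 ∨ x1)  (in 2 steps)

Reduction:
  start: ¬(x0 ∧ x1) ∨ (¬x1 ∨ (T ∧ x1))
  step 1: (¬x0 ∨ ¬x1) ∨ (¬x1 ∨ (T ∧ x1))
  step 2: (¬x0 ∨ ¬x1) ∨ (¬x1 ∨ x1)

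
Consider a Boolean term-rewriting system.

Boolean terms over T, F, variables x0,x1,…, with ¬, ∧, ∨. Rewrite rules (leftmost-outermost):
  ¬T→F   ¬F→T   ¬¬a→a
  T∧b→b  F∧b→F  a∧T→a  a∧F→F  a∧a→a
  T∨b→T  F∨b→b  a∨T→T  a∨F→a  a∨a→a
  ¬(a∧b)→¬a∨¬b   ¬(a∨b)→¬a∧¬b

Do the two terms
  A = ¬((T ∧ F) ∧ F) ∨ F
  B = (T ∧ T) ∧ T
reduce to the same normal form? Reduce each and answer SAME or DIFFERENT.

Term A:
  start: ¬((T ∧ F) ∧ F) ∨ F
  step 1: ¬((T ∧ F) ∧ F)
  step 2: ¬(T ∧ F) ∨ ¬F
  step 3: (¬T ∨ ¬F) ∨ ¬F
  step 4: (F ∨ ¬F) ∨ ¬F
  step 5: ¬F ∨ ¬F
  step 6: ¬F
  step 7: T

Term B:
  start: (T ∧ T) ∧ T
  step 1: T ∧ T
  step 2: T

Answer: SAME — A ⇓ T, B ⇓ T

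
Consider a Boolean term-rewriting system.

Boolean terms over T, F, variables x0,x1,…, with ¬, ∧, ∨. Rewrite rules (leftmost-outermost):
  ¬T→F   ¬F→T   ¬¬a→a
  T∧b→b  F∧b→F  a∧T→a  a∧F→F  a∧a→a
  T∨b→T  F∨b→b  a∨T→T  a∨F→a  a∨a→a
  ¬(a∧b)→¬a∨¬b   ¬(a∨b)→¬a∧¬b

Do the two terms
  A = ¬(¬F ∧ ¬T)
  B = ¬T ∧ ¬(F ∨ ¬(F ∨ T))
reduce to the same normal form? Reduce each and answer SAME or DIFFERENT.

Term A:
  start: ¬(¬F ∧ ¬T)
  [1] ¬¬F ∨ ¬¬T
  [2] F ∨ ¬¬T
  [3] ¬¬T
  [4] T

Term B:
  start: ¬T ∧ ¬(F ∨ ¬(F ∨ T))
  [1] F ∧ ¬(F ∨ ¬(F ∨ T))
  [2] F

Answer: DIFFERENT — A ⇓ T, B ⇓ F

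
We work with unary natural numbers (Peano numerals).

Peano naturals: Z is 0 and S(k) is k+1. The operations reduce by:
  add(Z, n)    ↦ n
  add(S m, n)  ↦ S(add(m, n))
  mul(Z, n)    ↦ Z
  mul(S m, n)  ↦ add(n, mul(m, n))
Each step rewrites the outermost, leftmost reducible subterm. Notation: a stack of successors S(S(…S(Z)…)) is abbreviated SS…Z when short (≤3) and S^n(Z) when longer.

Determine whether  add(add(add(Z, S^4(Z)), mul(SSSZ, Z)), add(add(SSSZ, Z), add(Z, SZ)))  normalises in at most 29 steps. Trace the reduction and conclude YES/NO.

  start: add(add(add(Z, S^4(Z)), mul(SSSZ, Z)), add(add(SSSZ, Z), add(Z, SZ)))
  [1] add(add(S^4(Z), mul(SSSZ, Z)), add(add(SSSZ, Z), add(Z, SZ)))
  [2] add(S(add(SSSZ, mul(SSSZ, Z))), add(add(SSSZ, Z), add(Z, SZ)))
  [3] S(add(add(SSSZ, mul(SSSZ, Z)), add(add(SSSZ, Z), add(Z, SZ))))
  [4] S(add(S(add(SSZ, mul(SSSZ, Z))), add(add(SSSZ, Z), add(Z, SZ))))
  [5] S(S(add(add(SSZ, mul(SSSZ, Z)), add(add(SSSZ, Z), add(Z, SZ)))))
  [6] S(S(add(S(add(SZ, mul(SSSZ, Z))), add(add(SSSZ, Z), add(Z, SZ)))))
  [7] S(S(S(add(add(SZ, mul(SSSZ, Z)), add(add(SSSZ, Z), add(Z, SZ))))))
  [8] S(S(S(add(S(add(Z, mul(SSSZ, Z))), add(add(SSSZ, Z), add(Z, SZ))))))
  [9] S(S(S(S(add(add(Z, mul(SSSZ, Z)), add(add(SSSZ, Z), add(Z, SZ)))))))
  [10] S(S(S(S(add(mul(SSSZ, Z), add(add(SSSZ, Z), add(Z, SZ)))))))
  [11] S(S(S(S(add(add(Z, mul(SSZ, Z)), add(add(SSSZ, Z), add(Z, SZ)))))))
  [12] S(S(S(S(add(mul(SSZ, Z), add(add(SSSZ, Z), add(Z, SZ)))))))
  [13] S(S(S(S(add(add(Z, mul(SZ, Z)), add(add(SSSZ, Z), add(Z, SZ)))))))
  [14] S(S(S(S(add(mul(SZ, Z), add(add(SSSZ, Z), add(Z, SZ)))))))
  [15] S(S(S(S(add(add(Z, mul(Z, Z)), add(add(SSSZ, Z), add(Z, SZ)))))))
  [16] S(S(S(S(add(mul(Z, Z), add(add(SSSZ, Z), add(Z, SZ)))))))
  [17] S(S(S(S(add(Z, add(add(SSSZ, Z), add(Z, SZ)))))))
  [18] S(S(S(S(add(add(SSSZ, Z), add(Z, SZ))))))
  [19] S(S(S(S(add(S(add(SSZ, Z)), add(Z, SZ))))))
  [20] S(S(S(S(S(add(add(SSZ, Z), add(Z, SZ)))))))
  [21] S(S(S(S(S(add(S(add(SZ, Z)), add(Z, SZ)))))))
  [22] S(S(S(S(S(S(add(add(SZ, Z), add(Z, SZ))))))))
  [23] S(S(S(S(S(S(add(S(add(Z, Z)), add(Z, SZ))))))))
  [24] S(S(S(S(S(S(S(add(add(Z, Z), add(Z, SZ)))))))))
  [25] S(S(S(S(S(S(S(add(Z, add(Z, SZ)))))))))
  [26] S(S(S(S(S(S(S(add(Z, SZ))))))))
  [27] S^8(Z)

Answer: YES — reaches normal form S^8(Z) in 27 ≤ 29 steps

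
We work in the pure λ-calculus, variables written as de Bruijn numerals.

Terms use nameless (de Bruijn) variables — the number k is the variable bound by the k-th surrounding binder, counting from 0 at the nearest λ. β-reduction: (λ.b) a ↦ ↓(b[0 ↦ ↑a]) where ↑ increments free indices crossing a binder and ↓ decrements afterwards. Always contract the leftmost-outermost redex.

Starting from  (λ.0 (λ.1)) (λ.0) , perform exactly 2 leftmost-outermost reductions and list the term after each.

  start: (λ.0 (λ.1)) (λ.0)
  →1  (λ.0) (λ.λ.0)
  →2  λ.λ.0

Answer: after 2 steps: λ.λ.0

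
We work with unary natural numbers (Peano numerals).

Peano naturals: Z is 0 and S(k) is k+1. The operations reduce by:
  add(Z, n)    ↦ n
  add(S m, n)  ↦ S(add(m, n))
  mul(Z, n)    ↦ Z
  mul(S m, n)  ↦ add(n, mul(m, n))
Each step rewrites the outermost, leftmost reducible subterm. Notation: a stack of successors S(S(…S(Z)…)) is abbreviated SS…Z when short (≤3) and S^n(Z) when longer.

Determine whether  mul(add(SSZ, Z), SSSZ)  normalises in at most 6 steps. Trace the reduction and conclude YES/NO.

Answer: NO — after 6 steps the term is S(S(S(mul(add(SZ, Z), SSSZ)))), not yet normal

Reduction:
  start: mul(add(SSZ, Z), SSSZ)
  [1] mul(S(add(SZ, Z)), SSSZ)
  [2] add(SSSZ, mul(add(SZ, Z), SSSZ))
  [3] S(add(SSZ, mul(add(SZ, Z), SSSZ)))
  [4] S(S(add(SZ, mul(add(SZ, Z), SSSZ))))
  [5] S(S(S(add(Z, mul(add(SZ, Z), SSSZ)))))
  [6] S(S(S(mul(add(SZ, Z), SSSZ))))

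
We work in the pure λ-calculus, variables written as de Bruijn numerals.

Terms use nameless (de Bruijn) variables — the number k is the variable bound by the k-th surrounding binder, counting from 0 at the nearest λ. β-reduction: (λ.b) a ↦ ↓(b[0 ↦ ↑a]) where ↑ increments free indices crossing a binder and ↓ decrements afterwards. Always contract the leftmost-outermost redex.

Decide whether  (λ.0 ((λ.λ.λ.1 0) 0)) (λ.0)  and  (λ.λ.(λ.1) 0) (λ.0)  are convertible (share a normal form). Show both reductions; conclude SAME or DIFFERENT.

Answer: DIFFERENT — A ⇓ λ.λ.1 0, B ⇓ λ.0

Derivation:
Term A:
  start: (λ.0 ((λ.λ.λ.1 0) 0)) (λ.0)
  [1] (λ.0) ((λ.λ.λ.1 0) (λ.0))
  [2] (λ.λ.λ.1 0) (λ.0)
  [3] λ.λ.1 0

Term B:
  start: (λ.λ.(λ.1) 0) (λ.0)
  [1] λ.(λ.1) 0
  [2] λ.0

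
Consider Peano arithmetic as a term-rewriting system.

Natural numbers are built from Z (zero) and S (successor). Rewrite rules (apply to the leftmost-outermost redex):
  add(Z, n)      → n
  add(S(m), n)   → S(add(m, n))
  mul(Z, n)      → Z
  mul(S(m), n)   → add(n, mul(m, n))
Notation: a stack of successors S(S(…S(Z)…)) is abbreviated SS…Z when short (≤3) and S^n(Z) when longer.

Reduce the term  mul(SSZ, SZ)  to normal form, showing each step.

  start: mul(SSZ, SZ)
  →1  add(SZ, mul(SZ, SZ))
  →2  S(add(Z, mul(SZ, SZ)))
  →3  S(mul(SZ, SZ))
  →4  S(add(SZ, mul(Z, SZ)))
  →5  S(S(add(Z, mul(Z, SZ))))
  →6  S(S(mul(Z, SZ)))
  →7  SSZ

Answer: normal form = SSZ  (in 7 steps)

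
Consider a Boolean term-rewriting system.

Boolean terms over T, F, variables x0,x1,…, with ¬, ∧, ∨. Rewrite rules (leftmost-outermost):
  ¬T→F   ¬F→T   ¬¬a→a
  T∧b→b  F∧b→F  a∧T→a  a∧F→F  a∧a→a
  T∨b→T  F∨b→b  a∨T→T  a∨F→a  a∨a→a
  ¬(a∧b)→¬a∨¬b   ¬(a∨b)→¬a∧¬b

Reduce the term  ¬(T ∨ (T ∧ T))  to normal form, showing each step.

Answer: normal form = F  (in 3 steps)

Reduction:
  start: ¬(T ∨ (T ∧ T))
  [1] ¬T ∧ ¬(T ∧ T)
  [2] F ∧ ¬(T ∧ T)
  [3] F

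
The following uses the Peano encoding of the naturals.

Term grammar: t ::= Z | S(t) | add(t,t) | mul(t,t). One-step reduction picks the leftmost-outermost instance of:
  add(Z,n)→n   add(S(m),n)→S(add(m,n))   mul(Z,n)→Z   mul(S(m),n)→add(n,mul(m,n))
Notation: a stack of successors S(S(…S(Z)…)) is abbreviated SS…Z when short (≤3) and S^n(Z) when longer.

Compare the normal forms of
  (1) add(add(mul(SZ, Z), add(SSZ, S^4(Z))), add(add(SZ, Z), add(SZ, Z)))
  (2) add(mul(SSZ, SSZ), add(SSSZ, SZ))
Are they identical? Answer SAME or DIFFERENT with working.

Answer: SAME — A ⇓ S^8(Z), B ⇓ S^8(Z)

Derivation:
Term A:
  start: add(add(mul(SZ, Z), add(SSZ, S^4(Z))), add(add(SZ, Z), add(SZ, Z)))
  →1  add(add(add(Z, mul(Z, Z)), add(SSZ, S^4(Z))), add(add(SZ, Z), add(SZ, Z)))
  →2  add(add(mul(Z, Z), add(SSZ, S^4(Z))), add(add(SZ, Z), add(SZ, Z)))
  →3  add(add(Z, add(SSZ, S^4(Z))), add(add(SZ, Z), add(SZ, Z)))
  →4  add(add(SSZ, S^4(Z)), add(add(SZ, Z), add(SZ, Z)))
  →5  add(S(add(SZ, S^4(Z))), add(add(SZ, Z), add(SZ, Z)))
  →6  S(add(add(SZ, S^4(Z)), add(add(SZ, Z), add(SZ, Z))))
  →7  S(add(S(add(Z, S^4(Z))), add(add(SZ, Z), add(SZ, Z))))
  →8  S(S(add(add(Z, S^4(Z)), add(add(SZ, Z), add(SZ, Z)))))
  →9  S(S(add(S^4(Z), add(add(SZ, Z), add(SZ, Z)))))
  →10  S(S(S(add(SSSZ, add(add(SZ, Z), add(SZ, Z))))))
  →11  S(S(S(S(add(SSZ, add(add(SZ, Z), add(SZ, Z)))))))
  →12  S(S(S(S(S(add(SZ, add(add(SZ, Z), add(SZ, Z))))))))
  →13  S(S(S(S(S(S(add(Z, add(add(SZ, Z), add(SZ, Z)))))))))
  →14  S(S(S(S(S(S(add(add(SZ, Z), add(SZ, Z))))))))
  →15  S(S(S(S(S(S(add(S(add(Z, Z)), add(SZ, Z))))))))
  →16  S(S(S(S(S(S(S(add(add(Z, Z), add(SZ, Z)))))))))
  →17  S(S(S(S(S(S(S(add(Z, add(SZ, Z)))))))))
  →18  S(S(S(S(S(S(S(add(SZ, Z))))))))
  →19  S(S(S(S(S(S(S(S(add(Z, Z)))))))))
  →20  S^8(Z)

Term B:
  start: add(mul(SSZ, SSZ), add(SSSZ, SZ))
  →1  add(add(SSZ, mul(SZ, SSZ)), add(SSSZ, SZ))
  →2  add(S(add(SZ, mul(SZ, SSZ))), add(SSSZ, SZ))
  →3  S(add(add(SZ, mul(SZ, SSZ)), add(SSSZ, SZ)))
  →4  S(add(S(add(Z, mul(SZ, SSZ))), add(SSSZ, SZ)))
  →5  S(S(add(add(Z, mul(SZ, SSZ)), add(SSSZ, SZ))))
  →6  S(S(add(mul(SZ, SSZ), add(SSSZ, SZ))))
  →7  S(S(add(add(SSZ, mul(Z, SSZ)), add(SSSZ, SZ))))
  →8  S(S(add(S(add(SZ, mul(Z, SSZ))), add(SSSZ, SZ))))
  →9  S(S(S(add(add(SZ, mul(Z, SSZ)), add(SSSZ, SZ)))))
  →10  S(S(S(add(S(add(Z, mul(Z, SSZ))), add(SSSZ, SZ)))))
  →11  S(S(S(S(add(add(Z, mul(Z, SSZ)), add(SSSZ, SZ))))))
  →12  S(S(S(S(add(mul(Z, SSZ), add(SSSZ, SZ))))))
  →13  S(S(S(S(add(Z, add(SSSZ, SZ))))))
  →14  S(S(S(S(add(SSSZ, SZ)))))
  →15  S(S(S(S(S(add(SSZ, SZ))))))
  →16  S(S(S(S(S(S(add(SZ, SZ)))))))
  →17  S(S(S(S(S(S(S(add(Z, SZ))))))))
  →18  S^8(Z)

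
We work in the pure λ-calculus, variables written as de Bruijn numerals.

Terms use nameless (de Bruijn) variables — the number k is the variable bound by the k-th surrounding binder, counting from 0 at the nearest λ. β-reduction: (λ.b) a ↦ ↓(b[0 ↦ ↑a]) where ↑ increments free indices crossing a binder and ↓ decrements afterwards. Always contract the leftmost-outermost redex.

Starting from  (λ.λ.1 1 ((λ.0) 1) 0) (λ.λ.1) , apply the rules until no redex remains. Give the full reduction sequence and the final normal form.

  start: (λ.λ.1 1 ((λ.0) 1) 0) (λ.λ.1)
  [1] λ.(λ.λ.1) (λ.λ.1) ((λ.0) (λ.λ.1)) 0
  [2] λ.(λ.λ.λ.1) ((λ.0) (λ.λ.1)) 0
  [3] λ.(λ.λ.1) 0
  [4] λ.λ.1

Answer: normal form = λ.λ.1  (in 4 steps)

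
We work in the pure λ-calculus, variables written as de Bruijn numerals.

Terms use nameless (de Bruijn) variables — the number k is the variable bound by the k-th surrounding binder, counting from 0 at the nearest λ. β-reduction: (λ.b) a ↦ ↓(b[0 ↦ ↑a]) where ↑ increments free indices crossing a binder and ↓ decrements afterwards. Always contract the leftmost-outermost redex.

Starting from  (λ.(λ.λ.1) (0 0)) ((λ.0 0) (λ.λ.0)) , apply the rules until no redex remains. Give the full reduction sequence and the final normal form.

  start: (λ.(λ.λ.1) (0 0)) ((λ.0 0) (λ.λ.0))
  step 1: (λ.λ.1) ((λ.0 0) (λ.λ.0) ((λ.0 0) (λ.λ.0)))
  step 2: λ.(λ.0 0) (λ.λ.0) ((λ.0 0) (λ.λ.0))
  step 3: λ.(λ.λ.0) (λ.λ.0) ((λ.0 0) (λ.λ.0))
  step 4: λ.(λ.0) ((λ.0 0) (λ.λ.0))
  step 5: λ.(λ.0 0) (λ.λ.0)
  step 6: λ.(λ.λ.0) (λ.λ.0)
  step 7: λ.λ.0

Answer: normal form = λ.λ.0  (in 7 steps)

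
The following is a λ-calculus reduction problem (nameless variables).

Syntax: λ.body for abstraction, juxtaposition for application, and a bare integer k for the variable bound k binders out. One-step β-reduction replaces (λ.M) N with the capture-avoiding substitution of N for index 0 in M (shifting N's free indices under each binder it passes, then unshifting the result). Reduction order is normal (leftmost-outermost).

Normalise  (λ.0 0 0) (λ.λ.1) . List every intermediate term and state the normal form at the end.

  start: (λ.0 0 0) (λ.λ.1)
  [1] (λ.λ.1) (λ.λ.1) (λ.λ.1)
  [2] (λ.λ.λ.1) (λ.λ.1)
  [3] λ.λ.1

Answer: normal form = λ.λ.1  (in 3 steps)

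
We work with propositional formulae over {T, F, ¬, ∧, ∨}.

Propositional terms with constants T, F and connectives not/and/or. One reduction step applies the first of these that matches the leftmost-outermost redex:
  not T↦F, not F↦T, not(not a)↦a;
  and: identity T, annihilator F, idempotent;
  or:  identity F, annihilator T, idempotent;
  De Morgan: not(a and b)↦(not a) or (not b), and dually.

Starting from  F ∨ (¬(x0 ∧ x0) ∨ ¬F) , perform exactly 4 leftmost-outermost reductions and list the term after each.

Answer: after 4 steps: ¬x0 ∨ T

Working:
  start: F ∨ (¬(x0 ∧ x0) ∨ ¬F)
  step 1: ¬(x0 ∧ x0) ∨ ¬F
  step 2: (¬x0 ∨ ¬x0) ∨ ¬F
  step 3: ¬x0 ∨ ¬F
  step 4: ¬x0 ∨ T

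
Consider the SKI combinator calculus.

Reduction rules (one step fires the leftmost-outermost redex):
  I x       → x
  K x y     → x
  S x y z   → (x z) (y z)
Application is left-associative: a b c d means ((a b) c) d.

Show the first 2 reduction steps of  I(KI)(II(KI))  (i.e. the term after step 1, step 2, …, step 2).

Answer: after 2 steps: I

Reduction:
  start: I(KI)(II(KI))
  step 1: KI(II(KI))
  step 2: I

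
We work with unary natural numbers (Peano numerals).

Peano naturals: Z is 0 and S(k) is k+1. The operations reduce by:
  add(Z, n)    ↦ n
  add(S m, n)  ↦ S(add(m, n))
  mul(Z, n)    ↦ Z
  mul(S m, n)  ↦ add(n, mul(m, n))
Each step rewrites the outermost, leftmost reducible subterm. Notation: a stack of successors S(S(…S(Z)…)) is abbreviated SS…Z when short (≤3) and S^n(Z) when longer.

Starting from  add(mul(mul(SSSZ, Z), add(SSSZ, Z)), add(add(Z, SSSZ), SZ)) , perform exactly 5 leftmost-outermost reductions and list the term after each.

Answer: after 5 steps: add(mul(add(Z, mul(Z, Z)), add(SSSZ, Z)), add(add(Z, SSSZ), SZ))

Reduction:
  start: add(mul(mul(SSSZ, Z), add(SSSZ, Z)), add(add(Z, SSSZ), SZ))
  [1] add(mul(add(Z, mul(SSZ, Z)), add(SSSZ, Z)), add(add(Z, SSSZ), SZ))
  [2] add(mul(mul(SSZ, Z), add(SSSZ, Z)), add(add(Z, SSSZ), SZ))
  [3] add(mul(add(Z, mul(SZ, Z)), add(SSSZ, Z)), add(add(Z, SSSZ), SZ))
  [4] add(mul(mul(SZ, Z), add(SSSZ, Z)), add(add(Z, SSSZ), SZ))
  [5] add(mul(add(Z, mul(Z, Z)), add(SSSZ, Z)), add(add(Z, SSSZ), SZ))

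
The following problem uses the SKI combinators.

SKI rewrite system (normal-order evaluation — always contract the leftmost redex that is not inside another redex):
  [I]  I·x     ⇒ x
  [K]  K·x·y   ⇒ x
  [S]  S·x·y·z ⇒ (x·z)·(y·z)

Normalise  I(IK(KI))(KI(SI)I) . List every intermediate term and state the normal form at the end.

Answer: normal form = KI  (in 3 steps)

Reduction:
  start: I(IK(KI))(KI(SI)I)
  step 1: IK(KI)(KI(SI)I)
  step 2: K(KI)(KI(SI)I)
  step 3: KI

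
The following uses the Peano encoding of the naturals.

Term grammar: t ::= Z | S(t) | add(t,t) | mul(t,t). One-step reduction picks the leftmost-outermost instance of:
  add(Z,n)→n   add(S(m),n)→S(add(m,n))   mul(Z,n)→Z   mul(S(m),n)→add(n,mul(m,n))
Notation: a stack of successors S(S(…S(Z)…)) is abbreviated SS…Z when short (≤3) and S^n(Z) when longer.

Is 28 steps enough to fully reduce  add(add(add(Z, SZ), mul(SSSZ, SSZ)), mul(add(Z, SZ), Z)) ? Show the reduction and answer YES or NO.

  start: add(add(add(Z, SZ), mul(SSSZ, SSZ)), mul(add(Z, SZ), Z))
  step 1: add(add(SZ, mul(SSSZ, SSZ)), mul(add(Z, SZ), Z))
  step 2: add(S(add(Z, mul(SSSZ, SSZ))), mul(add(Z, SZ), Z))
  step 3: S(add(add(Z, mul(SSSZ, SSZ)), mul(add(Z, SZ), Z)))
  step 4: S(add(mul(SSSZ, SSZ), mul(add(Z, SZ), Z)))
  step 5: S(add(add(SSZ, mul(SSZ, SSZ)), mul(add(Z, SZ), Z)))
  step 6: S(add(S(add(SZ, mul(SSZ, SSZ))), mul(add(Z, SZ), Z)))
  step 7: S(S(add(add(SZ, mul(SSZ, SSZ)), mul(add(Z, SZ), Z))))
  step 8: S(S(add(S(add(Z, mul(SSZ, SSZ))), mul(add(Z, SZ), Z))))
  step 9: S(S(S(add(add(Z, mul(SSZ, SSZ)), mul(add(Z, SZ), Z)))))
  step 10: S(S(S(add(mul(SSZ, SSZ), mul(add(Z, SZ), Z)))))
  step 11: S(S(S(add(add(SSZ, mul(SZ, SSZ)), mul(add(Z, SZ), Z)))))
  step 12: S(S(S(add(S(add(SZ, mul(SZ, SSZ))), mul(add(Z, SZ), Z)))))
  step 13: S(S(S(S(add(add(SZ, mul(SZ, SSZ)), mul(add(Z, SZ), Z))))))
  step 14: S(S(S(S(add(S(add(Z, mul(SZ, SSZ))), mul(add(Z, SZ), Z))))))
  step 15: S(S(S(S(S(add(add(Z, mul(SZ, SSZ)), mul(add(Z, SZ), Z)))))))
  step 16: S(S(S(S(S(add(mul(SZ, SSZ), mul(add(Z, SZ), Z)))))))
  step 17: S(S(S(S(S(add(add(SSZ, mul(Z, SSZ)), mul(add(Z, SZ), Z)))))))
  step 18: S(S(S(S(S(add(S(add(SZ, mul(Z, SSZ))), mul(add(Z, SZ), Z)))))))
  step 19: S(S(S(S(S(S(add(add(SZ, mul(Z, SSZ)), mul(add(Z, SZ), Z))))))))
  step 20: S(S(S(S(S(S(add(S(add(Z, mul(Z, SSZ))), mul(add(Z, SZ), Z))))))))
  step 21: S(S(S(S(S(S(S(add(add(Z, mul(Z, SSZ)), mul(add(Z, SZ), Z)))))))))
  step 22: S(S(S(S(S(S(S(add(mul(Z, SSZ), mul(add(Z, SZ), Z)))))))))
  step 23: S(S(S(S(S(S(S(add(Z, mul(add(Z, SZ), Z)))))))))
  step 24: S(S(S(S(S(S(S(mul(add(Z, SZ), Z))))))))
  step 25: S(S(S(S(S(S(S(mul(SZ, Z))))))))
  step 26: S(S(S(S(S(S(S(add(Z, mul(Z, Z)))))))))
  step 27: S(S(S(S(S(S(S(mul(Z, Z))))))))
  step 28: S^7(Z)

Answer: YES — reaches normal form S^7(Z) in 28 ≤ 28 steps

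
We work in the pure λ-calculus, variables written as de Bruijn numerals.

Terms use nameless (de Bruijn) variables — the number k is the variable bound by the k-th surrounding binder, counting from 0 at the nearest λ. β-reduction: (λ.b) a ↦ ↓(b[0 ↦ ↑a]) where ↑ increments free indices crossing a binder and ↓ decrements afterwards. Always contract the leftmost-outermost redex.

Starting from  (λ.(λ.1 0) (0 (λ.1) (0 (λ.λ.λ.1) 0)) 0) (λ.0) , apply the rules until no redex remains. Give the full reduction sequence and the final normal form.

  start: (λ.(λ.1 0) (0 (λ.1) (0 (λ.λ.λ.1) 0)) 0) (λ.0)
  [1] (λ.(λ.0) 0) ((λ.0) (λ.λ.0) ((λ.0) (λ.λ.λ.1) (λ.0))) (λ.0)
  [2] (λ.0) ((λ.0) (λ.λ.0) ((λ.0) (λ.λ.λ.1) (λ.0))) (λ.0)
  [3] (λ.0) (λ.λ.0) ((λ.0) (λ.λ.λ.1) (λ.0)) (λ.0)
  [4] (λ.λ.0) ((λ.0) (λ.λ.λ.1) (λ.0)) (λ.0)
  [5] (λ.0) (λ.0)
  [6] λ.0

Answer: normal form = λ.0  (in 6 steps)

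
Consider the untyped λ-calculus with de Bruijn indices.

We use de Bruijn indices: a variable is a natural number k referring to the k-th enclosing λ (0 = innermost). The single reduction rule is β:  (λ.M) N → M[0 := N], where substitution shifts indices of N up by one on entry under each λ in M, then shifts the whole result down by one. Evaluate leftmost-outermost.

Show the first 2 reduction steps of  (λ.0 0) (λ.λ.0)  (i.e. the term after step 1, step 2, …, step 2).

  start: (λ.0 0) (λ.λ.0)
  step 1: (λ.λ.0) (λ.λ.0)
  step 2: λ.0

Answer: after 2 steps: λ.0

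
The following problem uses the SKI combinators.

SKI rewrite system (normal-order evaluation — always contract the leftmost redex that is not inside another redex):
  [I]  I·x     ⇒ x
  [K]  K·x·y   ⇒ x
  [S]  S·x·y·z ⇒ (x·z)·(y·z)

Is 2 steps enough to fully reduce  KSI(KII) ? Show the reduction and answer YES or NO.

Answer: YES — reaches normal form SI in 2 ≤ 2 steps

Working:
  start: KSI(KII)
  →1  S(KII)
  →2  SI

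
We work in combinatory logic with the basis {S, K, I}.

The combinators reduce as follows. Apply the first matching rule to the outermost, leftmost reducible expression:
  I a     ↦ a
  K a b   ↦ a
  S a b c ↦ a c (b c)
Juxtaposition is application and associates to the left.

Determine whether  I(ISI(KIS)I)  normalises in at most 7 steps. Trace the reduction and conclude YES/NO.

  start: I(ISI(KIS)I)
  →1  ISI(KIS)I
  →2  SI(KIS)I
  →3  II(KISI)
  →4  I(KISI)
  →5  KISI
  →6  II
  →7  I

Answer: YES — reaches normal form I in 7 ≤ 7 steps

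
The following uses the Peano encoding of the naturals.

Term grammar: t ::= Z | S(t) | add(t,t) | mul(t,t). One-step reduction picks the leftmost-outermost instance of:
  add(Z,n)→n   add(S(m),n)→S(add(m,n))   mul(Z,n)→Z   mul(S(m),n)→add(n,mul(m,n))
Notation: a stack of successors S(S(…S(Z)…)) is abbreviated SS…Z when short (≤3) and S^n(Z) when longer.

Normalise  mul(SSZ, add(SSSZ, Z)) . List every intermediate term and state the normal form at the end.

Answer: normal form = S^6(Z)  (in 19 steps)

Working:
  start: mul(SSZ, add(SSSZ, Z))
  [1] add(add(SSSZ, Z), mul(SZ, add(SSSZ, Z)))
  [2] add(S(add(SSZ, Z)), mul(SZ, add(SSSZ, Z)))
  [3] S(add(add(SSZ, Z), mul(SZ, add(SSSZ, Z))))
  [4] S(add(S(add(SZ, Z)), mul(SZ, add(SSSZ, Z))))
  [5] S(S(add(add(SZ, Z), mul(SZ, add(SSSZ, Z)))))
  [6] S(S(add(S(add(Z, Z)), mul(SZ, add(SSSZ, Z)))))
  [7] S(S(S(add(add(Z, Z), mul(SZ, add(SSSZ, Z))))))
  [8] S(S(S(add(Z, mul(SZ, add(SSSZ, Z))))))
  [9] S(S(S(mul(SZ, add(SSSZ, Z)))))
  [10] S(S(S(add(add(SSSZ, Z), mul(Z, add(SSSZ, Z))))))
  [11] S(S(S(add(S(add(SSZ, Z)), mul(Z, add(SSSZ, Z))))))
  [12] S(S(S(S(add(add(SSZ, Z), mul(Z, add(SSSZ, Z)))))))
  [13] S(S(S(S(add(S(add(SZ, Z)), mul(Z, add(SSSZ, Z)))))))
  [14] S(S(S(S(S(add(add(SZ, Z), mul(Z, add(SSSZ, Z))))))))
  [15] S(S(S(S(S(add(S(add(Z, Z)), mul(Z, add(SSSZ, Z))))))))
  [16] S(S(S(S(S(S(add(add(Z, Z), mul(Z, add(SSSZ, Z)))))))))
  [17] S(S(S(S(S(S(add(Z, mul(Z, add(SSSZ, Z)))))))))
  [18] S(S(S(S(S(S(mul(Z, add(SSSZ, Z))))))))
  [19] S^6(Z)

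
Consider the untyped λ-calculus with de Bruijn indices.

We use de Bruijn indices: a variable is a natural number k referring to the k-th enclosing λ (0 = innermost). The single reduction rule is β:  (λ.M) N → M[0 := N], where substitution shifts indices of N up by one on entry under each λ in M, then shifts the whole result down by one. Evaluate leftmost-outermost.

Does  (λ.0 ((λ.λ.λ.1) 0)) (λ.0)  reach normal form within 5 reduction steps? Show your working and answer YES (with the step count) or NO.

  start: (λ.0 ((λ.λ.λ.1) 0)) (λ.0)
  step 1: (λ.0) ((λ.λ.λ.1) (λ.0))
  step 2: (λ.λ.λ.1) (λ.0)
  step 3: λ.λ.1

Answer: YES — reaches normal form λ.λ.1 in 3 ≤ 5 steps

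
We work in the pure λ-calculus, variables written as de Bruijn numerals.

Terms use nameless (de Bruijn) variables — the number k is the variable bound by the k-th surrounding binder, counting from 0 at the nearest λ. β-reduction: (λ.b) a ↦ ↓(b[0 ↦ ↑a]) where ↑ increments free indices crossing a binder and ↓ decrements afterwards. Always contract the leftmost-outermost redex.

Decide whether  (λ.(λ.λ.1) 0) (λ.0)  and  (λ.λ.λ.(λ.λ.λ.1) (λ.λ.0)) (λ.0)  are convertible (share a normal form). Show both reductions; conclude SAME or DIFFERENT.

Term A:
  start: (λ.(λ.λ.1) 0) (λ.0)
  →1  (λ.λ.1) (λ.0)
  →2  λ.λ.0

Term B:
  start: (λ.λ.λ.(λ.λ.λ.1) (λ.λ.0)) (λ.0)
  →1  λ.λ.(λ.λ.λ.1) (λ.λ.0)
  →2  λ.λ.λ.λ.1

Answer: DIFFERENT — A ⇓ λ.λ.0, B ⇓ λ.λ.λ.λ.1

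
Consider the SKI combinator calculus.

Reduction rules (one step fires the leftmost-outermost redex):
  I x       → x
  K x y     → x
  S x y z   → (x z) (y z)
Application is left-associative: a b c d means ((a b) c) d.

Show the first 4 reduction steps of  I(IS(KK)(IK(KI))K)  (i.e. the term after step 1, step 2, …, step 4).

  start: I(IS(KK)(IK(KI))K)
  step 1: IS(KK)(IK(KI))K
  step 2: S(KK)(IK(KI))K
  step 3: KKK(IK(KI)K)
  step 4: K(IK(KI)K)

Answer: after 4 steps: K(IK(KI)K)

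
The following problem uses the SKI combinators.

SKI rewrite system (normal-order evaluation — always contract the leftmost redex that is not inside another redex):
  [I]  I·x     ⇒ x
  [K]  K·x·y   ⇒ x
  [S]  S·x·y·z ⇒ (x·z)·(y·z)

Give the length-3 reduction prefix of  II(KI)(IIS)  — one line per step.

  start: II(KI)(IIS)
  →1  I(KI)(IIS)
  →2  KI(IIS)
  →3  I

Answer: after 3 steps: I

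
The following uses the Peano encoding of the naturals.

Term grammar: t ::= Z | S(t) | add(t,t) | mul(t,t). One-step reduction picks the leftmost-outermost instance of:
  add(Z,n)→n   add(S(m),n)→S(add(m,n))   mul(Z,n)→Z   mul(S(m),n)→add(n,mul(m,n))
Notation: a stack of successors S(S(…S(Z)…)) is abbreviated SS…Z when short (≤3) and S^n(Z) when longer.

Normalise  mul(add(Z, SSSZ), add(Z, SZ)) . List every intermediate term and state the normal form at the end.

  start: mul(add(Z, SSSZ), add(Z, SZ))
  →1  mul(SSSZ, add(Z, SZ))
  →2  add(add(Z, SZ), mul(SSZ, add(Z, SZ)))
  →3  add(SZ, mul(SSZ, add(Z, SZ)))
  →4  S(add(Z, mul(SSZ, add(Z, SZ))))
  →5  S(mul(SSZ, add(Z, SZ)))
  →6  S(add(add(Z, SZ), mul(SZ, add(Z, SZ))))
  →7  S(add(SZ, mul(SZ, add(Z, SZ))))
  →8  S(S(add(Z, mul(SZ, add(Z, SZ)))))
  →9  S(S(mul(SZ, add(Z, SZ))))
  →10  S(S(add(add(Z, SZ), mul(Z, add(Z, SZ)))))
  →11  S(S(add(SZ, mul(Z, add(Z, SZ)))))
  →12  S(S(S(add(Z, mul(Z, add(Z, SZ))))))
  →13  S(S(S(mul(Z, add(Z, SZ)))))
  →14  SSSZ

Answer: normal form = SSSZ  (in 14 steps)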